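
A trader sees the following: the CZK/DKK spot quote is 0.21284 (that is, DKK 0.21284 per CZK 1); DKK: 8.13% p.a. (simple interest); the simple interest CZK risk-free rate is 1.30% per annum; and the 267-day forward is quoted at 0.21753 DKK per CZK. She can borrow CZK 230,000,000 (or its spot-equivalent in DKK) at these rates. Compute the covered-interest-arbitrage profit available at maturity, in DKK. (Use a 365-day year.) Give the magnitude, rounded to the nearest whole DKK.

T = 267/365 years.
Keep in CZK, deliver into the forward: 230,000,000·1.009509589·0.21753 = DKK 50,507,682.81.
Swap to DKK now, deposit: 230,000,000·0.21284·1.0594715068 = DKK 51,864,520.57.
The quoted forward undervalues CZK, so borrow CZK, convert to DKK at spot, deposit the DKK at 8.13%, and buy CZK forward at 0.21753 to cover the loan.
Arbitrage profit = |50,507,682.81 − 51,864,520.57| = DKK 1,356,838.

DKK 1,356,838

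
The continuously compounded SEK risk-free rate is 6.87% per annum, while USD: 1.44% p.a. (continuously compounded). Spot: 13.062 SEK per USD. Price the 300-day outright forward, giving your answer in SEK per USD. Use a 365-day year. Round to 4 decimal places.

13.6582

T = 300/365 years.
Growth of 1 SEK over T: e^(0.0687×300/365) = 1.05809038.
USD growth factor: e^(0.0144×300/365) = 1.01190593.
CIP: F = S · (grow SEK)/(grow USD) = 13.062 × 1.05809038/1.01190593 = 13.658163 SEK per USD.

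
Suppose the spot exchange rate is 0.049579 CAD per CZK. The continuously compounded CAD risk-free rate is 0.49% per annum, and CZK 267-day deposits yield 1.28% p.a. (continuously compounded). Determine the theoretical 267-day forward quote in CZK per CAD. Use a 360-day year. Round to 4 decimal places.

20.2884

T = 267/360 years.
Growth of 1 CAD over T: e^(0.0049×267/360) = 1.00364078.
Growth of 1 CZK over T: e^(0.0128×267/360) = 1.00953854.
So F = 0.049579 × 1.00364078 / 1.00953854 = 0.049289358 (CAD/CZK).
Invert for CZK per CAD: 1 / 0.049289358 = 20.2884.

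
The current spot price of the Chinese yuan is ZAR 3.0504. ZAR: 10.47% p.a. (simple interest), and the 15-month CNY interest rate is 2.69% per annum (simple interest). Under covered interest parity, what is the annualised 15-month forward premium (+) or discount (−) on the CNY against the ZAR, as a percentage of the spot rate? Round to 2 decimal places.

T = 15/12 years.
CIP forward (ZAR per CNY) = 3.0504 × 1.130875/1.033625 = 3.3374010.
(F − S)/S ÷ T = (3.3374010 − 3.0504)/3.0504/(15/12) = 0.075269 → 7.53%.

+7.53%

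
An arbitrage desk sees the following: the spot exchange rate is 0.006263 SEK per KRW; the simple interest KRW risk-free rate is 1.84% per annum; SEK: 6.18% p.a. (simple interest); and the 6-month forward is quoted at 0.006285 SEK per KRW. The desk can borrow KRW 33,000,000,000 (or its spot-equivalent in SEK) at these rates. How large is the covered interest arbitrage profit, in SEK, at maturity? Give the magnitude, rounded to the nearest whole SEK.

SEK 3,752,255

T = 6/12 years.
Invest the KRW and cover forward: 33,000,000,000 × 1.009200 × 0.006285 = SEK 209,313,126.00.
Convert at spot and invest in SEK: 33,000,000,000 × 0.006263 × 1.030900 = SEK 213,065,381.10.
The quoted forward undervalues KRW, so borrow KRW, convert to SEK at spot, deposit the SEK at 6.18%, and buy KRW forward at 0.006285 to cover the loan.
Profit = 213,065,381.10 − 209,313,126.00 = SEK 3,752,255.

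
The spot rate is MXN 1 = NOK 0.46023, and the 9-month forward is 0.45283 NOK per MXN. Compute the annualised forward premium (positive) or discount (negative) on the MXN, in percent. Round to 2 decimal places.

-2.14%

T = 9/12 years.
MXN trades forward at -1.60789% vs spot over the period.
Per annum: -0.0160789 / (9/12) = -0.021439 = -2.14%.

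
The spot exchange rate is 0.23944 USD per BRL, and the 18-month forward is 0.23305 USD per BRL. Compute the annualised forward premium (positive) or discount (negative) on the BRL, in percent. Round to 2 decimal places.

T = 18/12 years.
BRL trades forward at -2.66873% vs spot over the period.
×(1/T) gives -1.78% p.a.

-1.78%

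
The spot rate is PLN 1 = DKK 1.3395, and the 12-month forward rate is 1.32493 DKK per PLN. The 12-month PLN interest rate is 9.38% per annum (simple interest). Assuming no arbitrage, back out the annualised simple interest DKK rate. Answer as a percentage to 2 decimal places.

8.19%

T = 1 year.
F/S = 1.32493/1.3395 = 0.9891228 = (growth of DKK) / (growth of PLN).
PLN growth factor: 1 + 0.0938×1 = 1.093800.
That pins the DKK growth at 1.0819025.
(1.0819025 − 1)/T = 0.081902, i.e. 8.19%.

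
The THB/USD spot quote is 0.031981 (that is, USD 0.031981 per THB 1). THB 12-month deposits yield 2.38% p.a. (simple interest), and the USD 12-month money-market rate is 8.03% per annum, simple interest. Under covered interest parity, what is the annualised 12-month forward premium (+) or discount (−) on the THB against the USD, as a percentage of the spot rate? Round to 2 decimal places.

+5.52%

T = 1 year.
No-arbitrage forward: 0.031981 × 1.080300 / 1.023800 = 0.033745921 USD/THB.
(F − S)/S ÷ T = (0.033745921 − 0.031981)/0.031981/1 = 0.055187 → 5.52%.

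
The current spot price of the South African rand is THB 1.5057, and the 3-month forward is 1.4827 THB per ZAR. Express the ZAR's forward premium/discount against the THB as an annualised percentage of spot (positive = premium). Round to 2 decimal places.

T = 3/12 years.
ZAR trades forward at -1.52753% vs spot over the period.
Per annum: -0.0152753 / (3/12) = -0.061101 = -6.11%.

-6.11%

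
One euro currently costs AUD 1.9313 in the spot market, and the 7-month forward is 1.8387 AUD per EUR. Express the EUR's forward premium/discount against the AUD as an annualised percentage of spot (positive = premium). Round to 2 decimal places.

T = 7/12 years.
(F − S)/S = (1.8387 − 1.9313)/1.9313 = -0.0479470.
Per annum: -0.0479470 / (7/12) = -0.082195 = -8.22%.

-8.22%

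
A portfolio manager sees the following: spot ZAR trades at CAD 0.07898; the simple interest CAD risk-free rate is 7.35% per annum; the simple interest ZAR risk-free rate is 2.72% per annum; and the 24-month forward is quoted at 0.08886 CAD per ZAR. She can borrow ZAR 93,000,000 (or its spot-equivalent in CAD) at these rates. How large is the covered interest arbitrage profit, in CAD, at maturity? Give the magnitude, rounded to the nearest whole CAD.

T = 2 years.
Invest the ZAR and cover forward: 93,000,000 × 1.054400 × 0.08886 = CAD 8,713,540.51.
Convert at spot and invest in CAD: 93,000,000 × 0.07898 × 1.147000 = CAD 8,424,875.58.
The quoted forward overvalues ZAR, so borrow CAD, buy ZAR at spot, deposit the ZAR at 2.72%, and sell the proceeds forward at 0.08886.
Profit = 8,713,540.51 − 8,424,875.58 = CAD 288,665.

CAD 288,665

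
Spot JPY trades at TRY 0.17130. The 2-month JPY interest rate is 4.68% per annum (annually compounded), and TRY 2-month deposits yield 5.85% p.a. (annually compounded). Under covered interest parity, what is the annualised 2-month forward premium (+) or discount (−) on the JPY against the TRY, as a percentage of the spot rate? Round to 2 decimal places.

T = 2/12 years.
CIP forward (TRY per JPY) = 0.1713 × 1.0095205/1.0076521 = 0.17161763.
(F − S)/S ÷ T = (0.17161763 − 0.1713)/0.1713/(2/12) = 0.011125 → 1.11%.

+1.11%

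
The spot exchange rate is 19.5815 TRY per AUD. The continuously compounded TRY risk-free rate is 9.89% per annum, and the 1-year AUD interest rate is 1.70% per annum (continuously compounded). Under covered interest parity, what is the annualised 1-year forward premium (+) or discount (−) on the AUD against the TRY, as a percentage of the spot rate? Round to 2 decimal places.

T = 1 year.
F = S · g_TRY/g_AUD = 19.5815 × 1.1039559/1.0171453 = 21.2527281.
(F − S)/S ÷ T = (21.2527281 − 19.5815)/19.5815/1 = 0.085347 → 8.53%.

+8.53%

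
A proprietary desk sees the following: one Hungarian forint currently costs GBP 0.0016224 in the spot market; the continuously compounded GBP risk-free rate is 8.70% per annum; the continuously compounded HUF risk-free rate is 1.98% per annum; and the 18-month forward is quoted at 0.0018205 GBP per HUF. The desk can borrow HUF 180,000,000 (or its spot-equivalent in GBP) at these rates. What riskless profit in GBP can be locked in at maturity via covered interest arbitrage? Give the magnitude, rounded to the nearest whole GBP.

GBP 4,828

T = 18/12 years.
Keep in HUF, deliver into the forward: 180,000,000·1.03014544·0.0018205 = GBP 337,568.36.
Swap to GBP now, deposit: 180,000,000·0.0016224·1.13939794 = GBP 332,740.66.
The quoted forward overvalues HUF, so borrow GBP, buy HUF at spot, deposit the HUF at 1.98%, and sell the proceeds forward at 0.0018205.
Profit = 337,568.36 − 332,740.66 = GBP 4,828.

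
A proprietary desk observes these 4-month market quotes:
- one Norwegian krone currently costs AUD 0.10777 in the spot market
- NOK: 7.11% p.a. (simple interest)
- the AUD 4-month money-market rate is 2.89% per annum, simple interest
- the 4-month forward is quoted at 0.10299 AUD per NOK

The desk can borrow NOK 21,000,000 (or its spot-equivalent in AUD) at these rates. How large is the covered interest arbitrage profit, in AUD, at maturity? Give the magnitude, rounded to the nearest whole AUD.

T = 4/12 years.
Keep in NOK, deliver into the forward: 21,000,000·1.023700·0.10299 = AUD 2,214,048.12.
Swap to AUD now, deposit: 21,000,000·0.10777·1.009633333 = AUD 2,284,971.87.
The quoted forward undervalues NOK, so borrow NOK, convert to AUD at spot, deposit the AUD at 2.89%, and buy NOK forward at 0.10299 to cover the loan.
Profit = 2,284,971.87 − 2,214,048.12 = AUD 70,924.

AUD 70,924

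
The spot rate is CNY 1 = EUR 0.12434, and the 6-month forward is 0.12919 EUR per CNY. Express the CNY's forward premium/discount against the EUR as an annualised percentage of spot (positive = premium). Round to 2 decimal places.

+7.80%

T = 6/12 years.
(F − S)/S = (0.12919 − 0.12434)/0.12434 = 0.0390060.
Annualise by dividing by T: 0.0390060 / (6/12) = 0.078012 → 7.80%.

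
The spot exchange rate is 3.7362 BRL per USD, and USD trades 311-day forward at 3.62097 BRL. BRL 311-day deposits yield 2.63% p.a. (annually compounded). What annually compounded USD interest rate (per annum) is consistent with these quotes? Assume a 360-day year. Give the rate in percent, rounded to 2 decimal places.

6.42%

T = 311/360 years.
CIP gives F = S · g_BRL/g_USD, so g_BRL/g_USD = 3.62097/3.7362 = 0.9691585.
The BRL side grows by (1 + 0.0263)^(311/360) = 1.022680.
So the USD growth factor = 1.0552247.
r = 1.0552247^(360/311) − 1 = 0.064200 → 6.42%.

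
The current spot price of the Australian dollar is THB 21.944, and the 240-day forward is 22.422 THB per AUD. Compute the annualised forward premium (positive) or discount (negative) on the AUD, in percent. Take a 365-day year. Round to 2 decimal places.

+3.31%

T = 240/365 years.
(F − S)/S = (22.422 − 21.944)/21.944 = 0.0217827.
×(1/T) gives 3.31% p.a.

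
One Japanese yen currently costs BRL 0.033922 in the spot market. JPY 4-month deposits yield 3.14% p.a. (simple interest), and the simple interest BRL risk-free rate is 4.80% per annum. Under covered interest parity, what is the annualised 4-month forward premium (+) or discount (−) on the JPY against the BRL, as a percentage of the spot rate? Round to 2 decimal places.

+1.64%

T = 4/12 years.
CIP forward (BRL per JPY) = 0.033922 × 1.016000/1.0104667 = 0.034107756.
(F − S)/S ÷ T = (0.034107756 − 0.033922)/0.033922/(4/12) = 0.016428 → 1.64%.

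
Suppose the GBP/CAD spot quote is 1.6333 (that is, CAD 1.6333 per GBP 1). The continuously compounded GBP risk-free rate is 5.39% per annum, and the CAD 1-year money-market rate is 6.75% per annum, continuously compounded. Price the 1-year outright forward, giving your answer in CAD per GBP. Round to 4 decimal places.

T = 1 year.
Growth of 1 CAD over T: e^(0.0675×1) = 1.0698303.
GBP growth factor: e^(0.0539×1) = 1.0553791.
CIP: F = S · (grow CAD)/(grow GBP) = 1.6333 × 1.0698303/1.0553791 = 1.655665 CAD per GBP.

1.6557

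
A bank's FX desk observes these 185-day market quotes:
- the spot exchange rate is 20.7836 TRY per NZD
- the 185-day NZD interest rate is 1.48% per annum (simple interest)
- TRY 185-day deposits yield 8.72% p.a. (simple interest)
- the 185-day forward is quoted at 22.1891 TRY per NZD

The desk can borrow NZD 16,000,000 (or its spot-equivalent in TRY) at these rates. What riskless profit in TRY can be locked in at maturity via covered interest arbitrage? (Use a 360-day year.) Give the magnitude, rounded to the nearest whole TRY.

TRY 10,286,788

T = 185/360 years.
Invest the NZD and cover forward: 16,000,000 × 1.00760555556 × 22.1891 = TRY 357,725,766.93.
Convert at spot and invest in TRY: 16,000,000 × 20.7836 × 1.04481111111 = TRY 347,438,979.34.
The quoted forward overvalues NZD, so borrow TRY, buy NZD at spot, deposit the NZD at 1.48%, and sell the proceeds forward at 22.1891.
Profit = 357,725,766.93 − 347,438,979.34 = TRY 10,286,788.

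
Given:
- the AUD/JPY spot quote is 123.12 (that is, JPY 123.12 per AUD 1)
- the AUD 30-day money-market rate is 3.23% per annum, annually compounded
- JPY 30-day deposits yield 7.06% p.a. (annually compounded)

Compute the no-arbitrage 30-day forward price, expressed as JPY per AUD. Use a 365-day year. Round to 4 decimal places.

T = 30/365 years.
Growth of 1 JPY over T: (1 + 0.0706)^(30/365) = 1.00562281.
Growth of 1 AUD over T: (1 + 0.0323)^(30/365) = 1.002616237.
Forward (JPY per AUD) = 123.12 × 1.00562281 / 1.002616237 = 123.489203.

123.4892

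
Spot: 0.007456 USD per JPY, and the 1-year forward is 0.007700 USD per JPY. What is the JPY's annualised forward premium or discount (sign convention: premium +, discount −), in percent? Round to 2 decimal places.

+3.27%

T = 1 year.
(F − S)/S = (0.007700 − 0.007456)/0.007456 = 0.0327253.
Annualise by dividing by T: 0.0327253 / 1 = 0.032725 → 3.27%.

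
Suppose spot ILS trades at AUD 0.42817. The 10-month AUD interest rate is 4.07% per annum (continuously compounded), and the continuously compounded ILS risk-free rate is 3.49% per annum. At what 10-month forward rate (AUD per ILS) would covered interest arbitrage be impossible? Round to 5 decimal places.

T = 10/12 years.
AUD accumulates by e^(0.0407×10/12) = 1.0344984.
Growth of 1 ILS over T: e^(0.0349×10/12) = 1.0295104.
So F = 0.42817 × 1.0344984 / 1.0295104 = 0.4302445 (AUD/ILS).

0.43024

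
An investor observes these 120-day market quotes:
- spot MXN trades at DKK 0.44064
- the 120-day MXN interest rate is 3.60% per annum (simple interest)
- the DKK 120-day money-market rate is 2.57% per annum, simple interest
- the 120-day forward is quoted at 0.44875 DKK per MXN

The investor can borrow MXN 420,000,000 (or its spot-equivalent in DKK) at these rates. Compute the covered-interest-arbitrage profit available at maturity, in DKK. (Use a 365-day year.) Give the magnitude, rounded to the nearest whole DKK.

DKK 4,073,213

T = 120/365 years.
Route A — deposit MXN, sell forward: 420,000,000 × 1.01183561644 × 0.44875 = DKK 190,705,717.81.
Route B — convert at spot, deposit DKK: 420,000,000 × 0.44064 × 1.00844931507 = DKK 186,632,504.60.
The quoted forward overvalues MXN, so borrow DKK, buy MXN at spot, deposit the MXN at 3.60%, and sell the proceeds forward at 0.44875.
The gap between the two covered legs is DKK 4,073,213.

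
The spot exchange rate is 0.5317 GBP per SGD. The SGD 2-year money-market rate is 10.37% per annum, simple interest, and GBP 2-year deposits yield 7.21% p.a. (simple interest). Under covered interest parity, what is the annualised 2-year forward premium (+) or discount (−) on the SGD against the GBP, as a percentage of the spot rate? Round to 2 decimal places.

T = 2 years.
CIP forward (GBP per SGD) = 0.5317 × 1.144200/1.207400 = 0.5038688.
Annualised premium = (F − S)/S × (1/T) = (0.5038688 − 0.5317)/0.5317 ÷ 2 = -2.62%.

-2.62%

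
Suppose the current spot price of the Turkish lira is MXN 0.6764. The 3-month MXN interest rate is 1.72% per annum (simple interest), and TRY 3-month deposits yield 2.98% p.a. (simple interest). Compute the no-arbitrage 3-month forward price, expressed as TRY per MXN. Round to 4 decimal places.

1.4831

T = 3/12 years.
MXN growth factor: 1 + 0.0172×3/12 = 1.004300.
TRY accumulates by 1 + 0.0298×3/12 = 1.007450.
CIP: F = S · (grow MXN)/(grow TRY) = 0.6764 × 1.004300/1.007450 = 0.6742851 MXN per TRY.
Quoted the other way: 1/0.6742851 = 1.4831 TRY per MXN.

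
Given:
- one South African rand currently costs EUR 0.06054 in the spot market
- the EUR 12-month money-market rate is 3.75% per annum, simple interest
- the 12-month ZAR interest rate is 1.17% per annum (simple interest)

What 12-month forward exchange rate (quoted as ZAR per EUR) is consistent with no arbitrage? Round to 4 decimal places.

16.1072

T = 1 year.
Growth of 1 EUR over T: 1 + 0.0375×1 = 1.037500.
ZAR growth factor: 1 + 0.0117×1 = 1.011700.
Forward (EUR per ZAR) = 0.06054 × 1.037500 / 1.011700 = 0.062083869.
Invert for ZAR per EUR: 1 / 0.062083869 = 16.1072.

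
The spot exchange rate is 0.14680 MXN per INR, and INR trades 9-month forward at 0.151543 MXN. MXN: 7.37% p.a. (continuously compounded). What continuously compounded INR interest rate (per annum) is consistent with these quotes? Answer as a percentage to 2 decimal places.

3.13%

T = 9/12 years.
CIP gives F = S · g_MXN/g_INR, so g_MXN/g_INR = 0.151543/0.1468 = 1.0323093.
MXN growth factor: e^(0.0737×9/12) = 1.0568312.
That pins the INR growth at 1.0237544.
Take logs: ln 1.0237544 / (9/12) = 0.031302, so 3.13%.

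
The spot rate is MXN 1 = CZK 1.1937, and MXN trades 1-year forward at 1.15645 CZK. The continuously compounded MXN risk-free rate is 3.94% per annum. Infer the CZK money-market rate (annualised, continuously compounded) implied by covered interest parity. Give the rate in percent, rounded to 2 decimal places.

T = 1 year.
By CIP, F/S equals the CZK-to-MXN growth ratio: 1.15645/1.1937 = 0.9687945.
MXN growth factor: e^(0.0394×1) = 1.0401865.
That pins the CZK growth at 1.007727.
r = ln(1.007727)/1 = 0.007697 → 0.77%.

0.77%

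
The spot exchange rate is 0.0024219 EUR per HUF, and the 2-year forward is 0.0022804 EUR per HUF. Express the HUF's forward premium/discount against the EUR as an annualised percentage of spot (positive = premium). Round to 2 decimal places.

T = 2 years.
HUF trades forward at -5.84252% vs spot over the period.
×(1/T) gives -2.92% p.a.

-2.92%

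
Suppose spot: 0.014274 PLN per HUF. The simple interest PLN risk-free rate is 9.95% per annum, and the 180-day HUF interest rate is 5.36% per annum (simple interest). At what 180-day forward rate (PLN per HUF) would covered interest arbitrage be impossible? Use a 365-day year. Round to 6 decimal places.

T = 180/365 years.
PLN growth factor: 1 + 0.0995×180/365 = 1.0490685.
HUF accumulates by 1 + 0.0536×180/365 = 1.0264329.
CIP: F = S · (grow PLN)/(grow HUF) = 0.014274 × 1.0490685/1.0264329 = 0.01458878 PLN per HUF.

0.014589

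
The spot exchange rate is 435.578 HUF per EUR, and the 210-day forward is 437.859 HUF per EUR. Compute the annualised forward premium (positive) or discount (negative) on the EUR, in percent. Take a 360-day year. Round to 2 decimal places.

+0.90%

T = 210/360 years.
(F − S)/S = (437.859 − 435.578)/435.578 = 0.0052367.
Annualise by dividing by T: 0.0052367 / (210/360) = 0.008977 → 0.90%.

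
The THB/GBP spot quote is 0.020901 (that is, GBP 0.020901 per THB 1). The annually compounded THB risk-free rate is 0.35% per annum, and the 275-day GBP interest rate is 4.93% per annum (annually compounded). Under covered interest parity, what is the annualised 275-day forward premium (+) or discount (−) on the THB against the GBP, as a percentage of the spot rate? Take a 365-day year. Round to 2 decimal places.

+4.54%

T = 275/365 years.
No-arbitrage forward: 0.020901 × 1.0369226 / 1.0026359 = 0.021615742 GBP/THB.
Annualised premium = (F − S)/S × (1/T) = (0.021615742 − 0.020901)/0.020901 ÷ (275/365) = 4.54%.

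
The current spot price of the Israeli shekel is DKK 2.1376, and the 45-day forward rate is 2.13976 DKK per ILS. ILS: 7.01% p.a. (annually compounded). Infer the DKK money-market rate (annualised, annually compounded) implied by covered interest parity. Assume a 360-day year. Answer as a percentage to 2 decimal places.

T = 45/360 years.
CIP gives F = S · g_DKK/g_ILS, so g_DKK/g_ILS = 2.13976/2.1376 = 1.0010105.
ILS growth factor: (1 + 0.0701)^(45/360) = 1.008505.
That pins the DKK growth at 1.0095241.
r = 1.0095241^(360/45) − 1 = 0.078782 → 7.88%.

7.88%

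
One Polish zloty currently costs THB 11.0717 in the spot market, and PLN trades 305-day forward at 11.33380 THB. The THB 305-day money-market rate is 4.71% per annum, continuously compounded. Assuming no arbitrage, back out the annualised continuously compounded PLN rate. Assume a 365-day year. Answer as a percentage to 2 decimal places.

1.91%

T = 305/365 years.
F/S = 11.3338/11.0717 = 1.0236730 = (growth of THB) / (growth of PLN).
The THB side grows by e^(0.0471×305/365) = 1.0401423.
So the PLN growth factor = 1.0160884.
r = ln(1.0160884)/(305/365) = 0.019100 → 1.91%.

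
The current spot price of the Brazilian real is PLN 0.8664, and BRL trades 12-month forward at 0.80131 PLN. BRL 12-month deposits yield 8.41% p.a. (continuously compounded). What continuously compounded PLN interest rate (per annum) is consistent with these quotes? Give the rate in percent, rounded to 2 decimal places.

0.60%

T = 1 year.
F/S = 0.80131/0.8664 = 0.9248730 = (growth of PLN) / (growth of BRL).
The BRL side grows by e^(0.0841×1) = 1.0877377.
So the PLN growth factor = 1.0060192.
r = ln(1.0060192)/1 = 0.006001 → 0.60%.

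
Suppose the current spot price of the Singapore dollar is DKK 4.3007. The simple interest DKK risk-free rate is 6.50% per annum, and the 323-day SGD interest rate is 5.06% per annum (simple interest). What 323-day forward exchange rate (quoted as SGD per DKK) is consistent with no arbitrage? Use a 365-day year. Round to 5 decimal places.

0.22972

T = 323/365 years.
Growth of 1 DKK over T: 1 + 0.0650×323/365 = 1.0575205.
Growth of 1 SGD over T: 1 + 0.0506×323/365 = 1.0447775.
CIP: F = S · (grow DKK)/(grow SGD) = 4.3007 × 1.0575205/1.0447775 = 4.353155 DKK per SGD.
Invert for SGD per DKK: 1 / 4.353155 = 0.22972.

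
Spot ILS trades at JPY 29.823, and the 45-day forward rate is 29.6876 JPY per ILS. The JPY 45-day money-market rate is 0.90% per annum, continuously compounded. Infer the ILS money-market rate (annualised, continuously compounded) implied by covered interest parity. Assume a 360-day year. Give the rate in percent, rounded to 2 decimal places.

4.54%

T = 45/360 years.
By CIP, F/S equals the JPY-to-ILS growth ratio: 29.6876/29.823 = 0.9954599.
The JPY side grows by e^(0.0090×45/360) = 1.0011256.
Hence g_ILS = 1.0056915.
Take logs: ln 1.0056915 / (45/360) = 0.045403, so 4.54%.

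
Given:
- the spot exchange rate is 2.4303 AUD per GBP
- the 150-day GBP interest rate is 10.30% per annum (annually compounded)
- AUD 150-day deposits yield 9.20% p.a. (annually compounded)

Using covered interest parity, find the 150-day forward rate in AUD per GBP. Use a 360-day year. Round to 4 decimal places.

2.4202

T = 150/360 years.
AUD growth factor: (1 + 0.0920)^(150/360) = 1.0373519.
Growth of 1 GBP over T: (1 + 0.1030)^(150/360) = 1.0416931.
CIP: F = S · (grow AUD)/(grow GBP) = 2.4303 × 1.0373519/1.0416931 = 2.420172 AUD per GBP.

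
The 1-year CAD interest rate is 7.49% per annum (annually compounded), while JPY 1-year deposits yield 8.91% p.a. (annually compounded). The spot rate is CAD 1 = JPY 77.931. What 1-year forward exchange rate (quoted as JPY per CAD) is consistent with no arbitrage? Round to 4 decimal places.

78.9605

T = 1 year.
JPY accumulates by (1 + 0.0891)^1 = 1.089100.
CAD growth factor: (1 + 0.0749)^1 = 1.074900.
Forward (JPY per CAD) = 77.931 × 1.089100 / 1.074900 = 78.960510.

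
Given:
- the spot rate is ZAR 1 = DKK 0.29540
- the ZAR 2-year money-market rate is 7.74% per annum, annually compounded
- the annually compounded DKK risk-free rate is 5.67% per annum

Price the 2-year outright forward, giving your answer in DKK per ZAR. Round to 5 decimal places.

0.28416

T = 2 years.
DKK accumulates by (1 + 0.0567)^2 = 1.1166149.
ZAR accumulates by (1 + 0.0774)^2 = 1.1607908.
CIP: F = S · (grow DKK)/(grow ZAR) = 0.2954 × 1.1166149/1.1607908 = 0.2841580 DKK per ZAR.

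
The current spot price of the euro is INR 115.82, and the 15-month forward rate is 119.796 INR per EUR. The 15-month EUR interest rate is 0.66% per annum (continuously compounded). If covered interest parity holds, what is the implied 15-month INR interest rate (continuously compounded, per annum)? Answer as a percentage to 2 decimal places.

3.36%

T = 15/12 years.
CIP gives F = S · g_INR/g_EUR, so g_INR/g_EUR = 119.796/115.82 = 1.0343291.
The EUR side grows by e^(0.0066×15/12) = 1.0082841.
That pins the INR growth at 1.0428976.
Take logs: ln 1.0428976 / (15/12) = 0.033602, so 3.36%.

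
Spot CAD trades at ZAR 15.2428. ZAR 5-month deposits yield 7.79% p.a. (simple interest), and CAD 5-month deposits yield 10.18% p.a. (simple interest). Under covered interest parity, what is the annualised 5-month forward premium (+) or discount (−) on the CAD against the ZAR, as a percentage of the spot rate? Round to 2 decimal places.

T = 5/12 years.
CIP forward (ZAR per CAD) = 15.2428 × 1.0324583/1.0424167 = 15.0971827.
Annualised premium = (F − S)/S × (1/T) = (15.0971827 − 15.2428)/15.2428 ÷ (5/12) = -2.29%.

-2.29%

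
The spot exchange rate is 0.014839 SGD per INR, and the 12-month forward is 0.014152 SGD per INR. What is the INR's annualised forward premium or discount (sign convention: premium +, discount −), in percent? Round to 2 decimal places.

-4.63%

T = 1 year.
(F − S)/S = (0.014152 − 0.014839)/0.014839 = -0.0462969.
×(1/T) gives -4.63% p.a.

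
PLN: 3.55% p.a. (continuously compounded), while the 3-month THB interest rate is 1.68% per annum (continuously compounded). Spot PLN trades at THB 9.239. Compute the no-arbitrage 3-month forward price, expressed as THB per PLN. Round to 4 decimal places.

T = 3/12 years.
THB accumulates by e^(0.0168×3/12) = 1.0042088.
Growth of 1 PLN over T: e^(0.0355×3/12) = 1.0089145.
So F = 9.239 × 1.0042088 / 1.0089145 = 9.195908 (THB/PLN).

9.1959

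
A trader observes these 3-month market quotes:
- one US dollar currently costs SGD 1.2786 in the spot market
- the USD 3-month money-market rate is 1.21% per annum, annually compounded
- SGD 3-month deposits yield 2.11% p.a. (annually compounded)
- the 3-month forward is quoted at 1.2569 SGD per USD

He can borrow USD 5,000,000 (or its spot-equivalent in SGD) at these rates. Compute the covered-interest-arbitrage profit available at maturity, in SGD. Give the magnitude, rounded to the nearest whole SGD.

T = 3/12 years.
Keep in USD, deliver into the forward: 5,000,000·1.00301137·1.2569 = SGD 6,303,424.95.
Swap to SGD now, deposit: 5,000,000·1.2786·1.005233768 = SGD 6,426,459.48.
The quoted forward undervalues USD, so borrow USD, convert to SGD at spot, deposit the SGD at 2.11%, and buy USD forward at 1.2569 to cover the loan.
Arbitrage profit = |6,303,424.95 − 6,426,459.48| = SGD 123,035.

SGD 123,035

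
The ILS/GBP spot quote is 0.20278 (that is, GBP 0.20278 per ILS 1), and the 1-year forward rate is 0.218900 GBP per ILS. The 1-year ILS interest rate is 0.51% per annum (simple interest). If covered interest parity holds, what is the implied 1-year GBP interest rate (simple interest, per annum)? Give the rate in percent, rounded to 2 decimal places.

T = 1 year.
F/S = 0.2189/0.20278 = 1.0794950 = (growth of GBP) / (growth of ILS).
ILS growth factor: 1 + 0.0051×1 = 1.005100.
That pins the GBP growth at 1.0850004.
r = (1.0850004 − 1)/1 = 0.085000 → 8.50%.

8.50%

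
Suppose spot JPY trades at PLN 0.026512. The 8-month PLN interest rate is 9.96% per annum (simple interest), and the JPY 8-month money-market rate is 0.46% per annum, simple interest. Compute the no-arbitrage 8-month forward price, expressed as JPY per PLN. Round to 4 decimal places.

35.4787

T = 8/12 years.
Growth of 1 PLN over T: 1 + 0.0996×8/12 = 1.066400.
JPY accumulates by 1 + 0.0046×8/12 = 1.00306667.
CIP: F = S · (grow PLN)/(grow JPY) = 0.026512 × 1.066400/1.00306667 = 0.028185960 PLN per JPY.
Invert for JPY per PLN: 1 / 0.028185960 = 35.4787.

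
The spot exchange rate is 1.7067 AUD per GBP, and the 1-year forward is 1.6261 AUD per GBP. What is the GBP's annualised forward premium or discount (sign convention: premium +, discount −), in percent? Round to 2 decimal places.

-4.72%

T = 1 year.
GBP trades forward at -4.72256% vs spot over the period.
Per annum: -0.0472256 / 1 = -0.047226 = -4.72%.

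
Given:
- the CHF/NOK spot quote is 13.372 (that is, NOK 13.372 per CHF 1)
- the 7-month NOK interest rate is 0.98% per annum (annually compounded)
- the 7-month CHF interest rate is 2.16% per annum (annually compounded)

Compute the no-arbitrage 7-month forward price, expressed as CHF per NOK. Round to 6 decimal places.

0.075292

T = 7/12 years.
NOK accumulates by (1 + 0.0098)^(7/12) = 1.005705.
CHF accumulates by (1 + 0.0216)^(7/12) = 1.0125439.
So F = 13.372 × 1.005705 / 1.0125439 = 13.28168 (NOK/CHF).
Quoted the other way: 1/13.28168 = 0.075292 CHF per NOK.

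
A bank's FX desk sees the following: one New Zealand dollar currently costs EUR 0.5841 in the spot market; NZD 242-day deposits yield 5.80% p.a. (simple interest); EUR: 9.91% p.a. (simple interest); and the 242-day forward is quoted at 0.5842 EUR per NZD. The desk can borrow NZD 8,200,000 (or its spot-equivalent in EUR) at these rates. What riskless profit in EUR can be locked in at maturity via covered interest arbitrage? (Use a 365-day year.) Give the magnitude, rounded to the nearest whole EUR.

T = 242/365 years.
Keep in NZD, deliver into the forward: 8,200,000·1.038454795·0.5842 = EUR 4,974,655.39.
Swap to EUR now, deposit: 8,200,000·0.5841·1.065704658 = EUR 5,104,320.34.
The quoted forward undervalues NZD, so borrow NZD, convert to EUR at spot, deposit the EUR at 9.91%, and buy NZD forward at 0.5842 to cover the loan.
The gap between the two covered legs is EUR 129,665.

EUR 129,665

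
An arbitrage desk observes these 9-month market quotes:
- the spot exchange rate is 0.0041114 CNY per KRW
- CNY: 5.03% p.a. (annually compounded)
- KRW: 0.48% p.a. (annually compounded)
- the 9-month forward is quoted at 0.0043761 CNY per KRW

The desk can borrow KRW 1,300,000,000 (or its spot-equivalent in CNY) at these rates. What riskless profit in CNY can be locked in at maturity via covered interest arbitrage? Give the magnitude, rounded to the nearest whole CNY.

CNY 164,186

T = 9/12 years.
Route A — deposit KRW, sell forward: 1,300,000,000 × 1.003597844 × 0.0043761 = CNY 5,709,397.88.
Route B — convert at spot, deposit CNY: 1,300,000,000 × 0.0041114 × 1.037492639 = CNY 5,545,211.41.
The quoted forward overvalues KRW, so borrow CNY, buy KRW at spot, deposit the KRW at 0.48%, and sell the proceeds forward at 0.0043761.
The gap between the two covered legs is CNY 164,186.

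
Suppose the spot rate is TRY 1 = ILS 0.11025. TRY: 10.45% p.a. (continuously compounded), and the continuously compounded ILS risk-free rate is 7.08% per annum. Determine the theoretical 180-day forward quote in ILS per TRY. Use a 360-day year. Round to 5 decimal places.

0.10841

T = 180/360 years.
ILS growth factor: e^(0.0708×180/360) = 1.036034.
TRY accumulates by e^(0.1045×180/360) = 1.0536391.
CIP: F = S · (grow ILS)/(grow TRY) = 0.11025 × 1.036034/1.0536391 = 0.1084078 ILS per TRY.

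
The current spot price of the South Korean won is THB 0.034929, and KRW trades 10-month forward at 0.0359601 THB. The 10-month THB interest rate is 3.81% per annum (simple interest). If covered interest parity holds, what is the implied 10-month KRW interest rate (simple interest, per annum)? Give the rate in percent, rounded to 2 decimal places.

0.26%

T = 10/12 years.
CIP gives F = S · g_THB/g_KRW, so g_THB/g_KRW = 0.0359601/0.034929 = 1.0295199.
THB growth factor: 1 + 0.0381×10/12 = 1.031750.
That pins the KRW growth at 1.0021662.
r = (1.0021662 − 1)/(10/12) = 0.002599 → 0.26%.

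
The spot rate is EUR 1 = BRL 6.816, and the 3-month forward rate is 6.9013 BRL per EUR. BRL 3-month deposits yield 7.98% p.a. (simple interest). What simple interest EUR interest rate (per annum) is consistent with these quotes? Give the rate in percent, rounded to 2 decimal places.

T = 3/12 years.
CIP gives F = S · g_BRL/g_EUR, so g_BRL/g_EUR = 6.9013/6.816 = 1.0125147.
BRL growth factor: 1 + 0.0798×3/12 = 1.019950.
Hence g_EUR = 1.0073434.
r = (1.0073434 − 1)/(3/12) = 0.029374 → 2.94%.

2.94%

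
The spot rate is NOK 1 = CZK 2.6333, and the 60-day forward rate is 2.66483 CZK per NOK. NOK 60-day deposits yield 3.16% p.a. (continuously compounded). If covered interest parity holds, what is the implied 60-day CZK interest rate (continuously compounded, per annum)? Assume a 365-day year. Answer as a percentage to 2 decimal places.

10.40%

T = 60/365 years.
F/S = 2.66483/2.6333 = 1.0119736 = (growth of CZK) / (growth of NOK).
NOK growth factor: e^(0.0316×60/365) = 1.005208.
That pins the CZK growth at 1.017244.
r = ln(1.017244)/(60/365) = 0.104007 → 10.40%.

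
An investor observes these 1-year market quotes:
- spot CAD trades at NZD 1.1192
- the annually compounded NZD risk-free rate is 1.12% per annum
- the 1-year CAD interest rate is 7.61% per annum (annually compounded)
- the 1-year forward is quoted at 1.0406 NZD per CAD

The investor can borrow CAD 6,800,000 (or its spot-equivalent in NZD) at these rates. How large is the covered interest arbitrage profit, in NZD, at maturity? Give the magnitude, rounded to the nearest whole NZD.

T = 1 year.
Keep in CAD, deliver into the forward: 6,800,000·1.076100·1.0406 = NZD 7,614,569.69.
Swap to NZD now, deposit: 6,800,000·1.1192·1.011200 = NZD 7,695,798.27.
The quoted forward undervalues CAD, so borrow CAD, convert to NZD at spot, deposit the NZD at 1.12%, and buy CAD forward at 1.0406 to cover the loan.
The gap between the two covered legs is NZD 81,229.

NZD 81,229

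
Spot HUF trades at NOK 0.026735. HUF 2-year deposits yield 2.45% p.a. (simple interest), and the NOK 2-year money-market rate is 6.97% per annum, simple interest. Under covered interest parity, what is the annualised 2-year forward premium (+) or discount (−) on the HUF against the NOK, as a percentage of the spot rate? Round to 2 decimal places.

+4.31%

T = 2 years.
No-arbitrage forward: 0.026735 × 1.139400 / 1.049000 = 0.029038950 NOK/HUF.
(F − S)/S ÷ T = (0.029038950 − 0.026735)/0.026735/2 = 0.043089 → 4.31%.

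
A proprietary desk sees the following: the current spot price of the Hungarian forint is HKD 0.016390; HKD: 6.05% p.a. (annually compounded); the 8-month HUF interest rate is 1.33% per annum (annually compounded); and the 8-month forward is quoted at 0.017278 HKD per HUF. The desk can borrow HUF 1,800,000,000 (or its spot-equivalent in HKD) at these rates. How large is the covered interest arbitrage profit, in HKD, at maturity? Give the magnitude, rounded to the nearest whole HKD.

HKD 695,322

T = 8/12 years.
Route A — deposit HUF, sell forward: 1,800,000,000 × 1.0088471275 × 0.017278 = HKD 31,375,549.20.
Route B — convert at spot, deposit HKD: 1,800,000,000 × 0.016390 × 1.0399372034 = HKD 30,680,227.37.
The quoted forward overvalues HUF, so borrow HKD, buy HUF at spot, deposit the HUF at 1.33%, and sell the proceeds forward at 0.017278.
The gap between the two covered legs is HKD 695,322.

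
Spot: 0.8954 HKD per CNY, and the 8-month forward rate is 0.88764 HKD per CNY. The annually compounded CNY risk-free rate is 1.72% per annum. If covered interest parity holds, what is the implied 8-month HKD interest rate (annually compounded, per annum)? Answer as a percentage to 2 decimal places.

T = 8/12 years.
CIP gives F = S · g_HKD/g_CNY, so g_HKD/g_CNY = 0.88764/0.8954 = 0.9913335.
CNY growth factor: (1 + 0.0172)^(8/12) = 1.011434.
Hence g_HKD = 1.0026684.
Annualise: 1.0026684^(12/8) − 1 = 0.004005 = 0.40%.

0.40%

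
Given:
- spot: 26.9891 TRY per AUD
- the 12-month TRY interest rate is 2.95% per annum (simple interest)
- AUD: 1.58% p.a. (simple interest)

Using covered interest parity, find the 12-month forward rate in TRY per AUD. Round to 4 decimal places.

27.3531

T = 1 year.
TRY growth factor: 1 + 0.0295×1 = 1.029500.
AUD accumulates by 1 + 0.0158×1 = 1.015800.
CIP: F = S · (grow TRY)/(grow AUD) = 26.9891 × 1.029500/1.015800 = 27.353099 TRY per AUD.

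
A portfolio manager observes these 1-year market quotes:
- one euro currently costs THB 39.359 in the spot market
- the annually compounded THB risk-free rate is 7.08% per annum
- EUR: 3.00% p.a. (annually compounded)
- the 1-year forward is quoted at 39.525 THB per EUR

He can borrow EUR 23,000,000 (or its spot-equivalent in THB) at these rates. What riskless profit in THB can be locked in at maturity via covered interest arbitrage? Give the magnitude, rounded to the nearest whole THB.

THB 33,001,946

T = 1 year.
Keep in EUR, deliver into the forward: 23,000,000·1.030000·39.525 = THB 936,347,250.00.
Swap to THB now, deposit: 23,000,000·39.359·1.070800 = THB 969,349,195.60.
The quoted forward undervalues EUR, so borrow EUR, convert to THB at spot, deposit the THB at 7.08%, and buy EUR forward at 39.525 to cover the loan.
Arbitrage profit = |936,347,250.00 − 969,349,195.60| = THB 33,001,946.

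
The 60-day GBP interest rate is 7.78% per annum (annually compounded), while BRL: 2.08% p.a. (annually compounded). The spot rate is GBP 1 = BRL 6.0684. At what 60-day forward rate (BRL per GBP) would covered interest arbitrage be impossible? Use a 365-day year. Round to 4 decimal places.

T = 60/365 years.
BRL growth factor: (1 + 0.0208)^(60/365) = 1.0033898.
GBP growth factor: (1 + 0.0778)^(60/365) = 1.0123921.
Forward (BRL per GBP) = 6.0684 × 1.0033898 / 1.0123921 = 6.014439.

6.0144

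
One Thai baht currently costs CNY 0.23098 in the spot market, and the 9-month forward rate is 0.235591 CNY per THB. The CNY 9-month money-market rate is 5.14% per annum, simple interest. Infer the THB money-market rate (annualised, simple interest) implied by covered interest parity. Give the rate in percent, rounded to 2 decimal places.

2.43%

T = 9/12 years.
By CIP, F/S equals the CNY-to-THB growth ratio: 0.235591/0.23098 = 1.0199628.
The CNY side grows by 1 + 0.0514×9/12 = 1.038550.
Hence g_THB = 1.0182234.
(1.0182234 − 1)/T = 0.024298, i.e. 2.43%.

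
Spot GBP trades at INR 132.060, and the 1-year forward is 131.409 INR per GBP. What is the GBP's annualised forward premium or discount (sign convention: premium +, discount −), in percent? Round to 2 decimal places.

-0.49%

T = 1 year.
(F − S)/S = (131.409 − 132.06)/132.06 = -0.0049296.
Annualise by dividing by T: -0.0049296 / 1 = -0.004930 → -0.49%.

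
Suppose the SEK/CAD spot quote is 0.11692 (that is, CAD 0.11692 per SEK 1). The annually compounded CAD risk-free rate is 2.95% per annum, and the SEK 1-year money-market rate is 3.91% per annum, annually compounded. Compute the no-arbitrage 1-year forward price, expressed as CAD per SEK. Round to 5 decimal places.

0.11584

T = 1 year.
CAD accumulates by (1 + 0.0295)^1 = 1.029500.
SEK growth factor: (1 + 0.0391)^1 = 1.039100.
So F = 0.11692 × 1.029500 / 1.039100 = 0.1158398 (CAD/SEK).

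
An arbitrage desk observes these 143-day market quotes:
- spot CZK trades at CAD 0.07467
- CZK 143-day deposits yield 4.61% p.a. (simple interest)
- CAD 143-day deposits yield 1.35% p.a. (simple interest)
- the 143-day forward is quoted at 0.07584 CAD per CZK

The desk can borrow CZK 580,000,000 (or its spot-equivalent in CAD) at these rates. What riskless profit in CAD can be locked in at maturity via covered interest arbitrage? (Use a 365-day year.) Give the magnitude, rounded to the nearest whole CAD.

T = 143/365 years.
Invest the CZK and cover forward: 580,000,000 × 1.0180610959 × 0.07584 = CAD 44,781,657.04.
Convert at spot and invest in CAD: 580,000,000 × 0.07467 × 1.0052890411 = CAD 43,537,660.97.
The quoted forward overvalues CZK, so borrow CAD, buy CZK at spot, deposit the CZK at 4.61%, and sell the proceeds forward at 0.07584.
Profit = 44,781,657.04 − 43,537,660.97 = CAD 1,243,996.

CAD 1,243,996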